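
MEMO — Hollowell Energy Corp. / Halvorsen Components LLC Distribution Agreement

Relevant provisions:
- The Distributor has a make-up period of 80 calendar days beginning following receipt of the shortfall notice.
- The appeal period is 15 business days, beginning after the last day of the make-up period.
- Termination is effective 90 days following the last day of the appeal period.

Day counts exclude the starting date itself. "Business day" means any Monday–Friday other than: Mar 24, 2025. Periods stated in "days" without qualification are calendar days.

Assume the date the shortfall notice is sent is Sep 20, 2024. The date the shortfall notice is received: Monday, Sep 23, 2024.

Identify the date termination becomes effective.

Apr 2, 2025

The last day of the make-up period: 80 calendar days after Sep 23, 2024 is Dec 12, 2024.
The last day of the appeal period: 15 business days after Thursday, Dec 12, 2024, skipping weekends — Dec 13, Dec 16, Dec 17, Dec 18, …, Dec 31, Jan 1, Jan 2 — lands on Thursday, Jan 2, 2025.
Adding 90 calendar days to Jan 2, 2025 gives Apr 2, 2025, which is the date termination becomes effective.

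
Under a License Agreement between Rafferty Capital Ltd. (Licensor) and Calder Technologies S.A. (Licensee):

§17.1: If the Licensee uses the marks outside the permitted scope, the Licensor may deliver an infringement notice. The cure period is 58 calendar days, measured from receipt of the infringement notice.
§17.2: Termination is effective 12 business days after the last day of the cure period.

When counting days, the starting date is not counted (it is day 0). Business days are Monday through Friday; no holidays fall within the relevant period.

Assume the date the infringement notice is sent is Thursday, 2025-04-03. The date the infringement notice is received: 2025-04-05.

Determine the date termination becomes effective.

2025-06-18

The last day of the cure period: 2025-04-05 + 58 days = 2025-06-02.
The date termination becomes effective: counting 12 business days from Monday, 2025-06-02 (Jun 3, Jun 4, Jun 5, Jun 6, …, Jun 16, Jun 17, Jun 18, skipping weekends) reaches Wednesday, 2025-06-18.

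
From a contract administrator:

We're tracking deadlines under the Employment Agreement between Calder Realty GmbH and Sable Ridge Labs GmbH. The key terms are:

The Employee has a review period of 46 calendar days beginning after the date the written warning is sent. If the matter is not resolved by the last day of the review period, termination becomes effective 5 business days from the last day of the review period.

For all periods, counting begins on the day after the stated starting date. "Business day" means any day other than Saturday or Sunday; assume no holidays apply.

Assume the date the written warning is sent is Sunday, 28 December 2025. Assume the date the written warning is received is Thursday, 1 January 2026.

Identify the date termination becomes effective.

19 February 2026

Adding 46 calendar days to 28 December 2025 gives 12 February 2026, which is the last day of the review period.
The date termination becomes effective: 5 business days after Thursday, 12 February 2026, skipping weekends — Feb 13, Feb 16, Feb 17, Feb 18, Feb 19 — lands on Thursday, 19 February 2026.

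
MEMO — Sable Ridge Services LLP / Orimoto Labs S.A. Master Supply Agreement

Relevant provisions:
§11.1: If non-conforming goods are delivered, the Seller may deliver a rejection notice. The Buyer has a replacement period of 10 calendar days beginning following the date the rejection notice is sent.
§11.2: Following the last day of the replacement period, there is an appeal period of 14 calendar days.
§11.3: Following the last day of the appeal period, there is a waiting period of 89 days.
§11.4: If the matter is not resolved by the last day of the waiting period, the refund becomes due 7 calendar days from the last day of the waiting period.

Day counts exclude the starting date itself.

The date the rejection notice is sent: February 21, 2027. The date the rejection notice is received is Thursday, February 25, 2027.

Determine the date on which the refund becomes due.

June 21, 2027

The last day of the replacement period: February 21, 2027 + 10 days = March 3, 2027.
The last day of the appeal period: 14 calendar days after March 3, 2027 is March 17, 2027.
The last day of the waiting period: March 17, 2027 + 89 days = June 14, 2027.
Adding 7 calendar days to June 14, 2027 gives June 21, 2027, which is the date on which the refund becomes due.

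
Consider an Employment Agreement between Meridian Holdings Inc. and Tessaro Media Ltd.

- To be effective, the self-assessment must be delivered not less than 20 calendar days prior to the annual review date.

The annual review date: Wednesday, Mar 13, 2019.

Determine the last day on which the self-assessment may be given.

Mar 13, 2019 minus 20 days is Feb 21, 2019.

Feb 21, 2019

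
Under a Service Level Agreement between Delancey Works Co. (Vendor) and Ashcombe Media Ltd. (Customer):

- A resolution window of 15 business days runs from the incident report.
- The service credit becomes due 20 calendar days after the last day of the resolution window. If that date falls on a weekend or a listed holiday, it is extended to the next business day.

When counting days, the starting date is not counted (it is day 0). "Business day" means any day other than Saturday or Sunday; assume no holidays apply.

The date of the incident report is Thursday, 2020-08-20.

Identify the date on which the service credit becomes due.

2020-09-30

From Thursday, 2020-08-20, 15 business days (Aug 21, Aug 24, Aug 25, Aug 26, …, Sep 8, Sep 9, Sep 10, skipping weekends) brings us to Thursday, 2020-09-10, which is the last day of the resolution window.
The date on which the service credit becomes due: 20 calendar days after 2020-09-10 is 2020-09-30. 2020-09-30 is a Wednesday, so no roll-forward applies.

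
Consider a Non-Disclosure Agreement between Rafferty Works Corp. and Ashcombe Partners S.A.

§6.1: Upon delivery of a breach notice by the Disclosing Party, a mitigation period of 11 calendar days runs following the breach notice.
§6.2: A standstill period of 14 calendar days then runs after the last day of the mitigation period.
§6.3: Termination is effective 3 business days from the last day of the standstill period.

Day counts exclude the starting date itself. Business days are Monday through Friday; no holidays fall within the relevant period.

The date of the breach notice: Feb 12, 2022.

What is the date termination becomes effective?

Mar 14, 2022

The last day of the mitigation period: 11 calendar days after Feb 12, 2022 is Feb 23, 2022.
The last day of the standstill period: Feb 23, 2022 + 14 days = Mar 9, 2022.
From Wednesday, Mar 9, 2022, 3 business days (Mar 10, Mar 11, Mar 14, skipping weekends) brings us to Monday, Mar 14, 2022, which is the date termination becomes effective.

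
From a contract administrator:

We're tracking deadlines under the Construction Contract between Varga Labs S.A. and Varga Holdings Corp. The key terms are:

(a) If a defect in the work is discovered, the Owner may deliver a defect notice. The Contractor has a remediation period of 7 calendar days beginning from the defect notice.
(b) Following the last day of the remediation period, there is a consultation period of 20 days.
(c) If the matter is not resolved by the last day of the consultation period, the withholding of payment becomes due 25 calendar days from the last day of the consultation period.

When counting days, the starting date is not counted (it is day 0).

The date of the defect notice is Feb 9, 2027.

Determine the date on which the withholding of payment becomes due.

Apr 2, 2027

The last day of the remediation period: 7 calendar days after Feb 9, 2027 is Feb 16, 2027.
Adding 20 calendar days to Feb 16, 2027 gives Mar 8, 2027, which is the last day of the consultation period.
The date on which the withholding of payment becomes due: Mar 8, 2027 + 25 days = Apr 2, 2027.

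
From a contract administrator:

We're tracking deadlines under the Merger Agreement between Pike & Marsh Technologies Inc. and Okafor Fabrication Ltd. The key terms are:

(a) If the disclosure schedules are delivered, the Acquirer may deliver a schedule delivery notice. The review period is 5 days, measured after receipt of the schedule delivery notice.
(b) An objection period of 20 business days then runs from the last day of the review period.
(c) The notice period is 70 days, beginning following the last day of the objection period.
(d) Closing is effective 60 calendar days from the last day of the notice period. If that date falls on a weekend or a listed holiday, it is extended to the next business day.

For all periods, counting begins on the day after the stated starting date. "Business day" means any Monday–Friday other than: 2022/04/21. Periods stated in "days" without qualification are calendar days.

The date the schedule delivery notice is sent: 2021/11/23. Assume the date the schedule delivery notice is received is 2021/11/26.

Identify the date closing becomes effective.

The last day of the review period: 2021/11/26 + 5 days = 2021/12/01.
The last day of the objection period: counting 20 business days from Wednesday, 2021/12/01 (Dec 2, Dec 3, Dec 6, Dec 7, …, Dec 27, Dec 28, Dec 29, skipping weekends) reaches Wednesday, 2021/12/29.
The last day of the notice period: 2021/12/29 + 70 days = 2022/03/09.
Adding 60 calendar days to 2022/03/09 gives 2022/05/08, which is the date closing becomes effective. That falls on a Sunday, so it rolls to the next business day, Monday, 2022/05/09.

2022/05/09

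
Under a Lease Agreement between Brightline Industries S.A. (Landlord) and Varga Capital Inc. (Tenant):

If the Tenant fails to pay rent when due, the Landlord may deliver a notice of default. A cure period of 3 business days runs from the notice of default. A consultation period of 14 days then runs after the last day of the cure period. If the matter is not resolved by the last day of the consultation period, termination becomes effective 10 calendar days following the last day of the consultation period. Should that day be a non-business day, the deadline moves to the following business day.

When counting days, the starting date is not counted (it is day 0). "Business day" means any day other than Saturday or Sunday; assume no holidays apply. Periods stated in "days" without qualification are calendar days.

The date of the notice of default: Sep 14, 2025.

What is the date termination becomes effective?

The last day of the cure period: 3 business days after Sunday, Sep 14, 2025, skipping weekends — Sep 15, Sep 16, Sep 17 — lands on Wednesday, Sep 17, 2025.
Adding 14 calendar days to Sep 17, 2025 gives Oct 1, 2025, which is the last day of the consultation period.
Adding 10 calendar days to Oct 1, 2025 gives Oct 11, 2025, which is the date termination becomes effective. That falls on a Saturday, so it rolls to the next business day, Monday, Oct 13, 2025.

Oct 13, 2025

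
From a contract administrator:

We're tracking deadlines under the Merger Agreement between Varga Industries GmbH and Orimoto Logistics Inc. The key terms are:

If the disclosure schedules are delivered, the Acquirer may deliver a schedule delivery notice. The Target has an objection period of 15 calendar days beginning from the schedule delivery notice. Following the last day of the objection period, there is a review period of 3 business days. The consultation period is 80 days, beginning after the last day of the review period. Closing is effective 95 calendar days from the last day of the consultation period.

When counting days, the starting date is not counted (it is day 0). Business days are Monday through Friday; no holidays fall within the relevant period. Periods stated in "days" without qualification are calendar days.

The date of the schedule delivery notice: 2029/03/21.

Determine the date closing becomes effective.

The last day of the objection period: 15 calendar days after 2029/03/21 is 2029/04/05.
The last day of the review period: counting 3 business days from Thursday, 2029/04/05 (Apr 6, Apr 9, Apr 10, skipping weekends) reaches Tuesday, 2029/04/10.
The last day of the consultation period: 2029/04/10 + 80 days = 2029/06/29.
Adding 95 calendar days to 2029/06/29 gives 2029/10/02, which is the date closing becomes effective.

2029/10/02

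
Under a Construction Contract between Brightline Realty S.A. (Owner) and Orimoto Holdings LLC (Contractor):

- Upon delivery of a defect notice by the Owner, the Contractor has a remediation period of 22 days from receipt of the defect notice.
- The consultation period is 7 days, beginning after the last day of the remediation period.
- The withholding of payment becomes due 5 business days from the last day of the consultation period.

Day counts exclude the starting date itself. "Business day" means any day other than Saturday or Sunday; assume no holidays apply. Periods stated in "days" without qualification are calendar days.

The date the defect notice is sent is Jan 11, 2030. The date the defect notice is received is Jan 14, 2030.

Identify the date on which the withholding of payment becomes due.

Adding 22 calendar days to Jan 14, 2030 gives Feb 5, 2030, which is the last day of the remediation period.
Adding 7 calendar days to Feb 5, 2030 gives Feb 12, 2030, which is the last day of the consultation period.
The date on which the withholding of payment becomes due: counting 5 business days from Tuesday, Feb 12, 2030 (Feb 13, Feb 14, Feb 15, Feb 18, Feb 19, skipping weekends) reaches Tuesday, Feb 19, 2030.

Feb 19, 2030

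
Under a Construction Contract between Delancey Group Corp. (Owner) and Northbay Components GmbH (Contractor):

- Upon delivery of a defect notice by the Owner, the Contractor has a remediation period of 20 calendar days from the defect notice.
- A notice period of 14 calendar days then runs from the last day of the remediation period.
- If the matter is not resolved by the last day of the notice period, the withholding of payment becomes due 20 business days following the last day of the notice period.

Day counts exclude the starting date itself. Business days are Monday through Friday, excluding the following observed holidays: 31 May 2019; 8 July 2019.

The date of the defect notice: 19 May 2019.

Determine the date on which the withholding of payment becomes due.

22 July 2019

Adding 20 calendar days to 19 May 2019 gives 8 June 2019, which is the last day of the remediation period.
The last day of the notice period: 8 June 2019 + 14 days = 22 June 2019.
The date on which the withholding of payment becomes due: counting 20 business days from Saturday, 22 June 2019 (Jun 24, Jun 25, Jun 26, Jun 27, …, Jul 18, Jul 19, Jul 22, skipping weekends and the listed holiday on Jul 8) reaches Monday, 22 July 2019.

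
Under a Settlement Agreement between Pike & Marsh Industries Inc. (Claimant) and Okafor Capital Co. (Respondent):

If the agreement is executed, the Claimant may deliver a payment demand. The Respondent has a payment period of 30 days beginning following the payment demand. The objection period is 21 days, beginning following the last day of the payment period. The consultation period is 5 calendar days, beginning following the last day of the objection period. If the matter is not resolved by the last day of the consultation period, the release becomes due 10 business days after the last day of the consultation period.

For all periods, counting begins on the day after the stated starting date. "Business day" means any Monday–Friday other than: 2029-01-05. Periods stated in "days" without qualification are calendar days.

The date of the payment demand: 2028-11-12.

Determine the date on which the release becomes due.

2029-01-19

Adding 30 calendar days to 2028-11-12 gives 2028-12-12, which is the last day of the payment period.
The last day of the objection period: 21 calendar days after 2028-12-12 is 2029-01-02.
The last day of the consultation period: 2029-01-02 + 5 days = 2029-01-07.
From Sunday, 2029-01-07, 10 business days (Jan 8, Jan 9, Jan 10, Jan 11, Jan 12, Jan 15, Jan 16, Jan 17, Jan 18, Jan 19, skipping weekends) brings us to Friday, 2029-01-19, which is the date on which the release becomes due.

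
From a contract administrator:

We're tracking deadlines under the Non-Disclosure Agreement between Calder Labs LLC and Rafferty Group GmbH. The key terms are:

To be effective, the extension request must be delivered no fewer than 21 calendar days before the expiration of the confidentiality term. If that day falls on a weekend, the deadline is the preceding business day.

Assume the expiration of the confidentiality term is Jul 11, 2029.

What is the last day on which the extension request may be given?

Jul 11, 2029 minus 21 days is Jun 20, 2029. That is a Wednesday, so no adjustment is needed.

Jun 20, 2029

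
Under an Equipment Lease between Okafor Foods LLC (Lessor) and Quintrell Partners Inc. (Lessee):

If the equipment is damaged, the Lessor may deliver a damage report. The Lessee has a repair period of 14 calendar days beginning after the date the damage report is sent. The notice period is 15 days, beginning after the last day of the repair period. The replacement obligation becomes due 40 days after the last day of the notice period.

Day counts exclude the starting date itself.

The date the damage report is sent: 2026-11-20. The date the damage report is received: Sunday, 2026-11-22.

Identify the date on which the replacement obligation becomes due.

2027-01-28

The last day of the repair period: 14 calendar days after 2026-11-20 is 2026-12-04.
The last day of the notice period: 15 calendar days after 2026-12-04 is 2026-12-19.
The date on which the replacement obligation becomes due: 2026-12-19 + 40 days = 2027-01-28.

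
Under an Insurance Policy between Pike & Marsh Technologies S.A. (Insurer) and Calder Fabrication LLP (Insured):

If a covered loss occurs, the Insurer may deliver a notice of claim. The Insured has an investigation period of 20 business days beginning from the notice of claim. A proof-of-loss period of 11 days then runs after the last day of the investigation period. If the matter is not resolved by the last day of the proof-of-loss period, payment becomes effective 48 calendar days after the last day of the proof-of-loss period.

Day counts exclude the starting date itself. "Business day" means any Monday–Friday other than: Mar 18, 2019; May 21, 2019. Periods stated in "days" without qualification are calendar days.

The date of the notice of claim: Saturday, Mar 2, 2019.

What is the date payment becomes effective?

From Saturday, Mar 2, 2019, 20 business days (Mar 4, Mar 5, Mar 6, Mar 7, …, Mar 28, Mar 29, Apr 1, skipping weekends and the listed holiday on Mar 18) brings us to Monday, Apr 1, 2019, which is the last day of the investigation period.
The last day of the proof-of-loss period: Apr 1, 2019 + 11 days = Apr 12, 2019.
The date payment becomes effective: Apr 12, 2019 + 48 days = May 30, 2019.

May 30, 2019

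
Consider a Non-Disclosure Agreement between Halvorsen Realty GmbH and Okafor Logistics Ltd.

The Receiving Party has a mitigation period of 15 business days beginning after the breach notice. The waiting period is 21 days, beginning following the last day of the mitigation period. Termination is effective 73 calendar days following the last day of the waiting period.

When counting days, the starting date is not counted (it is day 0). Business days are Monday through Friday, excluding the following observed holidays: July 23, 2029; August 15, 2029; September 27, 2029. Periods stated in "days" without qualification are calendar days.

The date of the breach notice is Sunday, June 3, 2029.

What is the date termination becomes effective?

The last day of the mitigation period: 15 business days after Sunday, June 3, 2029, skipping weekends — Jun 4, Jun 5, Jun 6, Jun 7, …, Jun 20, Jun 21, Jun 22 — lands on Friday, June 22, 2029.
The last day of the waiting period: 21 calendar days after June 22, 2029 is July 13, 2029.
The date termination becomes effective: July 13, 2029 + 73 days = September 24, 2029.

September 24, 2029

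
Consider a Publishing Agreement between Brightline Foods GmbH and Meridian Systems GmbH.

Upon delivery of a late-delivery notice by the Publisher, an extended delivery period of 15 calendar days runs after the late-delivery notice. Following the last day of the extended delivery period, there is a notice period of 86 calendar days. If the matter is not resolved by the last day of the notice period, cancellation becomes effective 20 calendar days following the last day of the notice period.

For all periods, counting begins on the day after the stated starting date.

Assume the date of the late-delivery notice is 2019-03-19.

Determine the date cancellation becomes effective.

2019-07-18

The last day of the extended delivery period: 2019-03-19 + 15 days = 2019-04-03.
The last day of the notice period: 86 calendar days after 2019-04-03 is 2019-06-28.
The date cancellation becomes effective: 2019-06-28 + 20 days = 2019-07-18.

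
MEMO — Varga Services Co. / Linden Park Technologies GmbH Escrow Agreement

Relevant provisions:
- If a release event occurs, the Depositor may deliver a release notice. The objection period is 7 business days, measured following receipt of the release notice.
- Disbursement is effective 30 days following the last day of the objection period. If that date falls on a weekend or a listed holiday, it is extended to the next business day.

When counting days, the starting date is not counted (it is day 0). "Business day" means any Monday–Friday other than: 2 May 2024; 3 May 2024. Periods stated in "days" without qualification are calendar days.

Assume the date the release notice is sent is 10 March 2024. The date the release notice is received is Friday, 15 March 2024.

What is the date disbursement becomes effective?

25 April 2024

The last day of the objection period: 7 business days after Friday, 15 March 2024, skipping weekends — Mar 18, Mar 19, Mar 20, Mar 21, Mar 22, Mar 25, Mar 26 — lands on Tuesday, 26 March 2024.
The date disbursement becomes effective: 30 calendar days after 26 March 2024 is 25 April 2024. 25 April 2024 is a Thursday and is not a listed holiday, so no roll-forward applies.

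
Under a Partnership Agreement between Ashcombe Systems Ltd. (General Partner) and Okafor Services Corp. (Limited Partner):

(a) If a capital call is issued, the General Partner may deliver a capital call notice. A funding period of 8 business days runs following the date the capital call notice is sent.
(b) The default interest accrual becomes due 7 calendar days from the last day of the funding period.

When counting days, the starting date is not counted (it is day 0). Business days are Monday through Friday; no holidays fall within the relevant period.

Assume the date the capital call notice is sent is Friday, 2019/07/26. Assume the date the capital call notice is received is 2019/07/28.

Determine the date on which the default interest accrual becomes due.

From Friday, 2019/07/26, 8 business days (Jul 29, Jul 30, Jul 31, Aug 1, Aug 2, Aug 5, Aug 6, Aug 7, skipping weekends) brings us to Wednesday, 2019/08/07, which is the last day of the funding period.
Adding 7 calendar days to 2019/08/07 gives 2019/08/14, which is the date on which the default interest accrual becomes due.

2019/08/14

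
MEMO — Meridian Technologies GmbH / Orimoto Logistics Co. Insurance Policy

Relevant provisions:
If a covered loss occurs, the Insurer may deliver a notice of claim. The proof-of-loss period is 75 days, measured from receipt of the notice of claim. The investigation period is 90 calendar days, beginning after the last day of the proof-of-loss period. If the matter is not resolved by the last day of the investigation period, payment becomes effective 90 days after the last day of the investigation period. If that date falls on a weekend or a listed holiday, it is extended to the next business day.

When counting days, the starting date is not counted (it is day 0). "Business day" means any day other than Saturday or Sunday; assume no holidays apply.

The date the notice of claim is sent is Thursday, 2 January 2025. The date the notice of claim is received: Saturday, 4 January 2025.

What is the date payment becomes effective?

16 September 2025

The last day of the proof-of-loss period: 4 January 2025 + 75 days = 20 March 2025.
Adding 90 calendar days to 20 March 2025 gives 18 June 2025, which is the last day of the investigation period.
The date payment becomes effective: 90 calendar days after 18 June 2025 is 16 September 2025. 16 September 2025 is a Tuesday, so no roll-forward applies.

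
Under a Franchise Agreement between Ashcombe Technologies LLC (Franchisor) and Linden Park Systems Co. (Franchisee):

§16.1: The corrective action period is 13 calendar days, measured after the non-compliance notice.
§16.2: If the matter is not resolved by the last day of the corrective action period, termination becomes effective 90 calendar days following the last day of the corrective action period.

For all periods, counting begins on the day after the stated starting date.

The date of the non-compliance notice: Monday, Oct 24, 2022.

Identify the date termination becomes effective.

Feb 4, 2023

The last day of the corrective action period: 13 calendar days after Oct 24, 2022 is Nov 6, 2022.
The date termination becomes effective: 90 calendar days after Nov 6, 2022 is Feb 4, 2023.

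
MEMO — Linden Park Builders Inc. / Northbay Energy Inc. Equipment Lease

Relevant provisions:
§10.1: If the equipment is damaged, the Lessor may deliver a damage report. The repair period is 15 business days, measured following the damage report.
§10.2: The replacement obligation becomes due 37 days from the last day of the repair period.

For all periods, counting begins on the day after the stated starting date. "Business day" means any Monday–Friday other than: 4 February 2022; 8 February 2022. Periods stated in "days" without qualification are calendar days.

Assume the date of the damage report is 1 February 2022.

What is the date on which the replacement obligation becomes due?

2 April 2022

The last day of the repair period: counting 15 business days from Tuesday, 1 February 2022 (Feb 2, Feb 3, Feb 7, Feb 9, …, Feb 22, Feb 23, Feb 24, skipping weekends and the listed holidays on Feb 4, Feb 8) reaches Thursday, 24 February 2022.
The date on which the replacement obligation becomes due: 24 February 2022 + 37 days = 2 April 2022.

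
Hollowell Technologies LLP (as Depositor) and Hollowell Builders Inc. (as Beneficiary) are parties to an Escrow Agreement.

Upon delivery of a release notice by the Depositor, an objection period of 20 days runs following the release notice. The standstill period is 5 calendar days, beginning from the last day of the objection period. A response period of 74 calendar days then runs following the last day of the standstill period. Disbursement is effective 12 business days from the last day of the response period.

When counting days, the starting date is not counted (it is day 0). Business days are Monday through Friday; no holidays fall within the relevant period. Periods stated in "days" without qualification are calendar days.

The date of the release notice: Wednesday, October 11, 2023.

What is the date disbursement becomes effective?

February 5, 2024

The last day of the objection period: October 11, 2023 + 20 days = October 31, 2023.
The last day of the standstill period: October 31, 2023 + 5 days = November 5, 2023.
The last day of the response period: November 5, 2023 + 74 days = January 18, 2024.
The date disbursement becomes effective: 12 business days after Thursday, January 18, 2024, skipping weekends — Jan 19, Jan 22, Jan 23, Jan 24, …, Feb 1, Feb 2, Feb 5 — lands on Monday, February 5, 2024.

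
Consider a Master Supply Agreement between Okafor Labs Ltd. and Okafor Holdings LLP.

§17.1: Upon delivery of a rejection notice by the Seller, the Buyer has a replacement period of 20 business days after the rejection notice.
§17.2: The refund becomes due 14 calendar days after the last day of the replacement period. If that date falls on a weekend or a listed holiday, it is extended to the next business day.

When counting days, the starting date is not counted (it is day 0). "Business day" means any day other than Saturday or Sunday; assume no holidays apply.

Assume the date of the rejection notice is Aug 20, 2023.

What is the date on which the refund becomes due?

Sep 29, 2023

The last day of the replacement period: 20 business days after Sunday, Aug 20, 2023, skipping weekends — Aug 21, Aug 22, Aug 23, Aug 24, …, Sep 13, Sep 14, Sep 15 — lands on Friday, Sep 15, 2023.
The date on which the refund becomes due: 14 calendar days after Sep 15, 2023 is Sep 29, 2023. Sep 29, 2023 is a Friday, so no roll-forward applies.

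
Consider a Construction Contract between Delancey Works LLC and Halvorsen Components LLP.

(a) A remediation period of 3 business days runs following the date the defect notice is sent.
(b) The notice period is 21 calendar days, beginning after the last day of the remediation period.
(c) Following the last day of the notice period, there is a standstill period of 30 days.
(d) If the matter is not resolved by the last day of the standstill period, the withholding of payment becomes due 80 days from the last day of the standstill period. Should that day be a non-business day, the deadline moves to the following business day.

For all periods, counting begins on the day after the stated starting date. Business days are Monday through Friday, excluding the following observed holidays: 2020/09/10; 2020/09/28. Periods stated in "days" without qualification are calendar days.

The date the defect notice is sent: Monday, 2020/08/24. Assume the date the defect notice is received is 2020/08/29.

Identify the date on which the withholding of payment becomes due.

The last day of the remediation period: counting 3 business days from Monday, 2020/08/24 (Aug 25, Aug 26, Aug 27, skipping weekends) reaches Thursday, 2020/08/27.
Adding 21 calendar days to 2020/08/27 gives 2020/09/17, which is the last day of the notice period.
The last day of the standstill period: 30 calendar days after 2020/09/17 is 2020/10/17.
Adding 80 calendar days to 2020/10/17 gives 2021/01/05, which is the date on which the withholding of payment becomes due. 2021/01/05 is a Tuesday and is not a listed holiday, so no roll-forward applies.

2021/01/05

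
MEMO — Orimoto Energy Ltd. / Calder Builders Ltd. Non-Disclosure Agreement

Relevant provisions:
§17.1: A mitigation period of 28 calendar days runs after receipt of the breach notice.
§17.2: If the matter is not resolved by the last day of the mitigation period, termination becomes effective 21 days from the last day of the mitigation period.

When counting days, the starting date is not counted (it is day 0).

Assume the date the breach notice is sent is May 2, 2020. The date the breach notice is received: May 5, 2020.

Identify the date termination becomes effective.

Jun 23, 2020

The last day of the mitigation period: 28 calendar days after May 5, 2020 is Jun 2, 2020.
The date termination becomes effective: 21 calendar days after Jun 2, 2020 is Jun 23, 2020.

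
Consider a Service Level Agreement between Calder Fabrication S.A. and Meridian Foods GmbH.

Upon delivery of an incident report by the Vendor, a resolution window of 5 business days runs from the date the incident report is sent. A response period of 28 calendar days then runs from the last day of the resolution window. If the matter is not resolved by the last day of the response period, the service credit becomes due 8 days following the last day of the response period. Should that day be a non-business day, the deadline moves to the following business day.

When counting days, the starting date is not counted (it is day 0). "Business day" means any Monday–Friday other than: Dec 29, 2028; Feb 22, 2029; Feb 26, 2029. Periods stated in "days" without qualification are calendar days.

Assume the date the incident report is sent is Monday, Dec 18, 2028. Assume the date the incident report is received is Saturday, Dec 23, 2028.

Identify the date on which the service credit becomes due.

The last day of the resolution window: counting 5 business days from Monday, Dec 18, 2028 (Dec 19, Dec 20, Dec 21, Dec 22, Dec 25, skipping weekends) reaches Monday, Dec 25, 2028.
Adding 28 calendar days to Dec 25, 2028 gives Jan 22, 2029, which is the last day of the response period.
Adding 8 calendar days to Jan 22, 2029 gives Jan 30, 2029, which is the date on which the service credit becomes due. Jan 30, 2029 is a Tuesday and is not a listed holiday, so no roll-forward applies.

Jan 30, 2029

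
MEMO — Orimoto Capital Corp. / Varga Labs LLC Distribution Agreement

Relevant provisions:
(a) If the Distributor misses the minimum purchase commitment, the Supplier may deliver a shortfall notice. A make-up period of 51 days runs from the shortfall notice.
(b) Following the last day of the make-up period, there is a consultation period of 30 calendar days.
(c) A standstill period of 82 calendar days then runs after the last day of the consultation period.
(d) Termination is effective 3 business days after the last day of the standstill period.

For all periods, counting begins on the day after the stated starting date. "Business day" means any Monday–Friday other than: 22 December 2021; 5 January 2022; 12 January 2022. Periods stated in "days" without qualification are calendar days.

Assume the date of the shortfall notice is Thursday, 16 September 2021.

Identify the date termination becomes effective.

2 March 2022

The last day of the make-up period: 16 September 2021 + 51 days = 6 November 2021.
The last day of the consultation period: 6 November 2021 + 30 days = 6 December 2021.
The last day of the standstill period: 82 calendar days after 6 December 2021 is 26 February 2022.
The date termination becomes effective: counting 3 business days from Saturday, 26 February 2022 (Feb 28, Mar 1, Mar 2, skipping weekends) reaches Wednesday, 2 March 2022.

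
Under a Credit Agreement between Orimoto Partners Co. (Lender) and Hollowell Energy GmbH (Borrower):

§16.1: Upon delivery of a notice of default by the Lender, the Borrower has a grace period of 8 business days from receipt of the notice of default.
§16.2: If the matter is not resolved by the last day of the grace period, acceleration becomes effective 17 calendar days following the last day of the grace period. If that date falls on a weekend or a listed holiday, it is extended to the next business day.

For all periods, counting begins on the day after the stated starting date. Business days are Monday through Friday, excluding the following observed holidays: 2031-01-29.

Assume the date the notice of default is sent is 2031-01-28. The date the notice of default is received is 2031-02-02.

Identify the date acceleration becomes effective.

The last day of the grace period: counting 8 business days from Sunday, 2031-02-02 (Feb 3, Feb 4, Feb 5, Feb 6, Feb 7, Feb 10, Feb 11, Feb 12, skipping weekends) reaches Wednesday, 2031-02-12.
The date acceleration becomes effective: 17 calendar days after 2031-02-12 is 2031-03-01. That falls on a Saturday, so it rolls to the next business day, Monday, 2031-03-03.

2031-03-03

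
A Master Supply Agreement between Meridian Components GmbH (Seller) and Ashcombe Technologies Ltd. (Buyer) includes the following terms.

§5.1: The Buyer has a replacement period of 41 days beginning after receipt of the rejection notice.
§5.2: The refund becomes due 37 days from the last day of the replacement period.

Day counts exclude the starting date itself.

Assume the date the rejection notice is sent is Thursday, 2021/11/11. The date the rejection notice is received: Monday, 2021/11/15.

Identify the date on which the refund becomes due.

2022/02/01

The last day of the replacement period: 41 calendar days after 2021/11/15 is 2021/12/26.
The date on which the refund becomes due: 37 calendar days after 2021/12/26 is 2022/02/01.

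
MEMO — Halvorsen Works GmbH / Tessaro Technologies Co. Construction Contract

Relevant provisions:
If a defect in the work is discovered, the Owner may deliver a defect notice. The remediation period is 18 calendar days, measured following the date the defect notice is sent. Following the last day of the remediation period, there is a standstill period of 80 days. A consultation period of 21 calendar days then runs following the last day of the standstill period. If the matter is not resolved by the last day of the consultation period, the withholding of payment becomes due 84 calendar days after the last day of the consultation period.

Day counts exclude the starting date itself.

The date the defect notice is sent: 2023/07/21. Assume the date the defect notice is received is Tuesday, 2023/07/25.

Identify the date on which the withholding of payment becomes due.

The last day of the remediation period: 2023/07/21 + 18 days = 2023/08/08.
The last day of the standstill period: 80 calendar days after 2023/08/08 is 2023/10/27.
The last day of the consultation period: 21 calendar days after 2023/10/27 is 2023/11/17.
Adding 84 calendar days to 2023/11/17 gives 2024/02/09, which is the date on which the withholding of payment becomes due.

2024/02/09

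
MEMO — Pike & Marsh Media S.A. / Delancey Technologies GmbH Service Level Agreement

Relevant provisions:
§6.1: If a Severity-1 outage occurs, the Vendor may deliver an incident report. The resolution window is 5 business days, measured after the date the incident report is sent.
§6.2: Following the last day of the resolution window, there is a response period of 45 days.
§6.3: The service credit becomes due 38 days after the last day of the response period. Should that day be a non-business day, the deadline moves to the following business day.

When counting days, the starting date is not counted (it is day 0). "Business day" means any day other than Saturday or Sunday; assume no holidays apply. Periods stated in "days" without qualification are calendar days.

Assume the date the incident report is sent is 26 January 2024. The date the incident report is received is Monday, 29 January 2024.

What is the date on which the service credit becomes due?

The last day of the resolution window: counting 5 business days from Friday, 26 January 2024 (Jan 29, Jan 30, Jan 31, Feb 1, Feb 2, skipping weekends) reaches Friday, 2 February 2024.
The last day of the response period: 2 February 2024 + 45 days = 18 March 2024.
Adding 38 calendar days to 18 March 2024 gives 25 April 2024, which is the date on which the service credit becomes due. 25 April 2024 is a Thursday, so no roll-forward applies.

25 April 2024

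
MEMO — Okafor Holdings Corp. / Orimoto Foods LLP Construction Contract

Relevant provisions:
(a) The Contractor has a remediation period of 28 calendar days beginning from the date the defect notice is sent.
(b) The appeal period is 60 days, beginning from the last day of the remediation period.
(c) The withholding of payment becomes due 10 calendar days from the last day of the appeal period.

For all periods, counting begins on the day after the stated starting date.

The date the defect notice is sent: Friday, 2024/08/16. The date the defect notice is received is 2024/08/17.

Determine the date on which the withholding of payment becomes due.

Adding 28 calendar days to 2024/08/16 gives 2024/09/13, which is the last day of the remediation period.
Adding 60 calendar days to 2024/09/13 gives 2024/11/12, which is the last day of the appeal period.
The date on which the withholding of payment becomes due: 10 calendar days after 2024/11/12 is 2024/11/22.

2024/11/22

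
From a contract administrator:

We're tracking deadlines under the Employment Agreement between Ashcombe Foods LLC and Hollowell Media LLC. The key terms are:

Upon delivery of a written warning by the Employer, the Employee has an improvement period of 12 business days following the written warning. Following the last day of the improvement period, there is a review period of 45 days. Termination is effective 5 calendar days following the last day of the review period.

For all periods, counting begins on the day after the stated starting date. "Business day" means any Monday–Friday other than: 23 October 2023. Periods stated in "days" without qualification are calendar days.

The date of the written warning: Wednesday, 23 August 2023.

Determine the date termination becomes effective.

The last day of the improvement period: counting 12 business days from Wednesday, 23 August 2023 (Aug 24, Aug 25, Aug 28, Aug 29, …, Sep 6, Sep 7, Sep 8, skipping weekends) reaches Friday, 8 September 2023.
The last day of the review period: 45 calendar days after 8 September 2023 is 23 October 2023.
The date termination becomes effective: 23 October 2023 + 5 days = 28 October 2023.

28 October 2023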